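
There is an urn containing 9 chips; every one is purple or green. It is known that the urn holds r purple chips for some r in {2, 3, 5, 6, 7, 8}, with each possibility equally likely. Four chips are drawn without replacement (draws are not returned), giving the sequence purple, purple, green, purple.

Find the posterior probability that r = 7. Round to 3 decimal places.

For each hypothesis, P(data | H) works out to: P(data | r = 2) = (2/9)(1/8)(7/7)(0/6) = 0; P(data | r = 3) = (3/9)(2/8)(6/7)(1/6) = 1/84; P(data | r = 5) = (5/9)(4/8)(4/7)(3/6) = 5/63; P(data | r = 6) = (6/9)(5/8)(3/7)(4/6) = 5/42; P(data | r = 7) = (7/9)(6/8)(2/7)(5/6) = 5/36; P(data | r = 8) = (8/9)(7/8)(1/7)(6/6) = 1/9.
The prior-weighted likelihoods are 1/6 · 0 = 0, 1/6 · 1/84 = 1/504, 1/6 · 5/63 = 5/378, 1/6 · 5/42 = 5/252, 1/6 · 5/36 = 5/216, 1/6 · 1/9 = 1/54; with total 29/378.
Therefore the posterior P(r = 7 | data) = (5/216) / (29/378) = 35/116.

0.302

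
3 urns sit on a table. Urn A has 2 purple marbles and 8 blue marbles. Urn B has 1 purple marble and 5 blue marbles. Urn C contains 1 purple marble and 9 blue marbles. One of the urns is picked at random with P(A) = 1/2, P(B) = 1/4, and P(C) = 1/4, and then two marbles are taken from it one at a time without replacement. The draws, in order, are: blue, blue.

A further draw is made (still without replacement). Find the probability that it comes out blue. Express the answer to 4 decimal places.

0.7869

Under each hypothesis, the probability of the observed sequence is: P(data | urn A) = (8/10)(7/9) = 28/45; P(data | urn B) = (5/6)(4/5) = 2/3; P(data | urn C) = (9/10)(8/9) = 4/5.
Weighting by the prior gives 1/2 · 28/45 = 14/45, 1/4 · 2/3 = 1/6, 1/4 · 4/5 = 1/5; summing to 61/90.
Dividing through by the total gives posterior P(urn A | data) = 28/61, P(urn B | data) = 15/61, P(urn C | data) = 18/61.
The predictive probability is P(blue next | data) = (3/4)(28/61) + (3/4)(15/61) + (7/8)(18/61) = 48/61.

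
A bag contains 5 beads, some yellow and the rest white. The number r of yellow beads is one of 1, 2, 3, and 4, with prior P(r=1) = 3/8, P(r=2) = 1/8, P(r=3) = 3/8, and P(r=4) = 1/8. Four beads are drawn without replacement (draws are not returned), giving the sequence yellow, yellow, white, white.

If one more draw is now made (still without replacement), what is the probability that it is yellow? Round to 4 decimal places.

0.7500

The likelihood of the observed sequence under each hypothesis: P(data | r = 1) = (1/5)(0/4) = 0; P(data | r = 2) = (2/5)(1/4)(3/3)(2/2) = 1/10; P(data | r = 3) = (3/5)(2/4)(2/3)(1/2) = 1/10; P(data | r = 4) = (4/5)(3/4)(1/3)(0/2) = 0.
Weighting by the prior gives 3/8 · 0 = 0, 1/8 · 1/10 = 1/80, 3/8 · 1/10 = 3/80, 1/8 · 0 = 0; summing to 1/20.
Dividing through by the total gives posterior P(r = 1 | data) = 0, P(r = 2 | data) = 1/4, P(r = 3 | data) = 3/4, P(r = 4 | data) = 0.
The predictive probability is P(yellow next | data) = (0)(1/4) + (1)(3/4) = 3/4.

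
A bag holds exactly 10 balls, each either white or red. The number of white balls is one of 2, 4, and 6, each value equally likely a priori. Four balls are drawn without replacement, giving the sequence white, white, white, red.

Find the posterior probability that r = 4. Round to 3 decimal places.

The likelihood of the observed sequence under each hypothesis: P(data | r = 2) = (2/10)(1/9)(0/8) = 0; P(data | r = 4) = (4/10)(3/9)(2/8)(6/7) = 1/35; P(data | r = 6) = (6/10)(5/9)(4/8)(4/7) = 2/21.
Weighting by the prior gives 1/3 · 0 = 0, 1/3 · 1/35 = 1/105, 1/3 · 2/21 = 2/63; summing to 13/315.
By Bayes' rule, P(r = 4 | data) = (1/105) / (13/315) = 3/13.

0.231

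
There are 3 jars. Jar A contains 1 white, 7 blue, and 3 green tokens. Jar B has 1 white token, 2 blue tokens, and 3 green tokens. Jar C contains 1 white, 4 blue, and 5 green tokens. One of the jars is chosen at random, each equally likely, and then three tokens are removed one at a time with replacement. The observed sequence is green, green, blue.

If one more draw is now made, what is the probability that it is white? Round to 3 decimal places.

Compute the likelihood of the observed sequence for each case: P(data | jar A) = (3/11)(3/11)(7/11) = 0.047333; P(data | jar B) = (3/6)(3/6)(2/6) = 0.083333; P(data | jar C) = (5/10)(5/10)(4/10) = 0.1.
Multiplying each by its prior: 1/3 · 0.047333 = 0.015778, 1/3 · 0.083333 = 0.027778, 1/3 · 0.1 = 0.033333; summing to 0.076889.
Dividing through by the total gives posterior P(jar A | data) = 0.2052, P(jar B | data) = 0.36127, P(jar C | data) = 0.43353.
Averaging over the posterior, P(white next | data) = (1/11)(0.2052) + (1/6)(0.36127) + (1/10)(0.43353) = 0.12222.

0.122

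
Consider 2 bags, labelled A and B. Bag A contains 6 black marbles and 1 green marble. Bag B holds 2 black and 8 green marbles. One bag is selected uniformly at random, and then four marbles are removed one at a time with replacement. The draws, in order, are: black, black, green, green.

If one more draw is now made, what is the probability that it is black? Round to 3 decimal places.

0.443

Compute the likelihood of the observed sequence for each case: P(data | bag A) = (6/7)(6/7)(1/7)(1/7) = 0.014994; P(data | bag B) = (2/10)(2/10)(8/10)(8/10) = 0.0256.
Weighting by the prior gives 1/2 · 0.014994 = 0.0074969, 1/2 · 0.0256 = 0.0128; these sum to 0.020297.
Normalising, the posterior is P(bag A | data) = 0.36936, P(bag B | data) = 0.63064.
The predictive probability is P(black next | data) = (6/7)(0.36936) + (1/5)(0.63064) = 0.44272.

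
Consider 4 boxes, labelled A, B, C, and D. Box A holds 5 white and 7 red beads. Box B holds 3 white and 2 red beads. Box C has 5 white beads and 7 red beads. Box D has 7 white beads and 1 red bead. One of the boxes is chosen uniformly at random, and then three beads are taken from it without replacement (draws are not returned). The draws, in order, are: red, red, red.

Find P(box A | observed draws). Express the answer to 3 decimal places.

0.500

For each hypothesis, P(data | H) works out to: P(data | box A) = (7/12)(6/11)(5/10) = 7/44; P(data | box B) = (2/5)(1/4)(0/3) = 0; P(data | box C) = (7/12)(6/11)(5/10) = 7/44; P(data | box D) = (1/8)(0/7) = 0.
The prior-weighted likelihoods are 1/4 · 7/44 = 7/176, 1/4 · 0 = 0, 1/4 · 7/44 = 7/176, 1/4 · 0 = 0; summing to 7/88.
Therefore the posterior P(box A | data) = (7/176) / (7/88) = 1/2.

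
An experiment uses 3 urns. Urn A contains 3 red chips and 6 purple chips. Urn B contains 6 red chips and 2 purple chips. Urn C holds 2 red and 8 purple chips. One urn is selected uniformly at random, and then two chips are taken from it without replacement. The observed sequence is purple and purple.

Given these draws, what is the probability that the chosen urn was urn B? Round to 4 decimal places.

For each hypothesis, P(data | H) works out to: P(data | urn A) = (6/9)(5/8) = 0.41667; P(data | urn B) = (2/8)(1/7) = 0.035714; P(data | urn C) = (8/10)(7/9) = 0.62222.
Multiplying each by its prior: 1/3 · 0.41667 = 0.13889, 1/3 · 0.035714 = 0.011905, 1/3 · 0.62222 = 0.20741; these sum to 0.3582.
Therefore the posterior P(urn B | data) = (0.011905) / (0.3582) = 0.033235.

0.0332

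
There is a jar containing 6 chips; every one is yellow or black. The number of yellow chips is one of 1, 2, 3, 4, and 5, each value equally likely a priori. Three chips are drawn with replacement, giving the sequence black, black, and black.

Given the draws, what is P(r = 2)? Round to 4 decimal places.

The likelihood of the observed sequence under each hypothesis: P(data | r = 1) = (5/6)(5/6)(5/6) = 0.5787; P(data | r = 2) = (4/6)(4/6)(4/6) = 0.2963; P(data | r = 3) = (3/6)(3/6)(3/6) = 0.125; P(data | r = 4) = (2/6)(2/6)(2/6) = 0.037037; P(data | r = 5) = (1/6)(1/6)(1/6) = 0.0046296.
Multiplying each by its prior: 1/5 · 0.5787 = 0.11574, 1/5 · 0.2963 = 0.059259, 1/5 · 0.125 = 0.025, 1/5 · 0.037037 = 0.0074074, 1/5 · 0.0046296 = 0.00092593; summing to 0.20833.
So P(r = 2 | data) = (0.059259) / (0.20833) = 0.28444.

0.2844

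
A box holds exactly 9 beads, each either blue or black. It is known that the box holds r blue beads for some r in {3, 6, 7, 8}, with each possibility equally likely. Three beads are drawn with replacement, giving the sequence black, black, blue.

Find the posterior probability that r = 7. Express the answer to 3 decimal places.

Compute the likelihood of the observed sequence for each case: P(data | r = 3) = (6/9)(6/9)(3/9) = 4/27; P(data | r = 6) = (3/9)(3/9)(6/9) = 2/27; P(data | r = 7) = (2/9)(2/9)(7/9) = 28/729; P(data | r = 8) = (1/9)(1/9)(8/9) = 8/729.
Multiplying each by its prior: 1/4 · 4/27 = 1/27, 1/4 · 2/27 = 1/54, 1/4 · 28/729 = 7/729, 1/4 · 8/729 = 2/729; summing to 11/162.
So P(r = 7 | data) = (7/729) / (11/162) = 14/99.

0.141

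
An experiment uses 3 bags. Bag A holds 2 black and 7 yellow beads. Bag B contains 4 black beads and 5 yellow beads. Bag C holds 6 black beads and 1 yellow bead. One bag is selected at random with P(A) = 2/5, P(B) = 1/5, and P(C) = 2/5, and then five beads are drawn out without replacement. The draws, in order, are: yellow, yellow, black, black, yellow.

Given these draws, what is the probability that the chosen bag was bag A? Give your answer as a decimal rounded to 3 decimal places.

0.538

Compute the likelihood of the observed sequence for each case: P(data | bag A) = (7/9)(6/8)(2/7)(1/6)(5/5) = 1/36; P(data | bag B) = (5/9)(4/8)(4/7)(3/6)(3/5) = 1/21; P(data | bag C) = (1/7)(0/6) = 0.
The prior-weighted likelihoods are 2/5 · 1/36 = 1/90, 1/5 · 1/21 = 1/105, 2/5 · 0 = 0; with total 13/630.
Therefore the posterior P(bag A | data) = (1/90) / (13/630) = 7/13.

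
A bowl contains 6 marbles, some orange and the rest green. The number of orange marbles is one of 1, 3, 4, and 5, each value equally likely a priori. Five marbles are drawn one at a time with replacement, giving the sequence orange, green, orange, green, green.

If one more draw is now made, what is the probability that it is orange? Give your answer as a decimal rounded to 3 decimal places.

0.477

The likelihood of the observed sequence under each hypothesis: P(data | r = 1) = (1/6)(5/6)(1/6)(5/6)(5/6) = 0.016075; P(data | r = 3) = (3/6)(3/6)(3/6)(3/6)(3/6) = 0.03125; P(data | r = 4) = (4/6)(2/6)(4/6)(2/6)(2/6) = 0.016461; P(data | r = 5) = (5/6)(1/6)(5/6)(1/6)(1/6) = 0.003215.
Multiplying each by its prior: 1/4 · 0.016075 = 0.0040188, 1/4 · 0.03125 = 0.0078125, 1/4 · 0.016461 = 0.0041152, 1/4 · 0.003215 = 0.00080376; these sum to 0.01675.
The posterior is then P(r = 1 | data) = 0.23992, P(r = 3 | data) = 0.46641, P(r = 4 | data) = 0.24568, P(r = 5 | data) = 0.047985.
The predictive probability is P(orange next | data) = (1/6)(0.23992) + (1/2)(0.46641) + (2/3)(0.24568) + (5/6)(0.047985) = 0.47697.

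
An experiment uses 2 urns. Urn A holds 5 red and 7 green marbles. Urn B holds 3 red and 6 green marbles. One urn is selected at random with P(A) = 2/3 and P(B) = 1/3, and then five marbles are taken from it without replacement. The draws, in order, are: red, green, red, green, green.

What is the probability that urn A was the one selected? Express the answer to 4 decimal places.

The likelihood of the observed sequence under each hypothesis: P(data | urn A) = (5/12)(7/11)(4/10)(6/9)(5/8) = 0.044192; P(data | urn B) = (3/9)(6/8)(2/7)(5/6)(4/5) = 0.047619.
Multiplying each by its prior: 2/3 · 0.044192 = 0.029461, 1/3 · 0.047619 = 0.015873; these sum to 0.045334.
By Bayes' rule, P(urn A | data) = (0.029461) / (0.045334) = 0.64987.

0.6499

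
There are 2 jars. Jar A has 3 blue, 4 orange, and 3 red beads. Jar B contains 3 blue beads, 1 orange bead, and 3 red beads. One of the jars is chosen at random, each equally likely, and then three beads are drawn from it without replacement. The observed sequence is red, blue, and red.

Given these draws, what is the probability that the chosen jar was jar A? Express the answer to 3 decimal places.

0.226

The likelihood of the observed sequence under each hypothesis: P(data | jar A) = (3/10)(3/9)(2/8) = 1/40; P(data | jar B) = (3/7)(3/6)(2/5) = 3/35.
Weighting by the prior gives 1/2 · 1/40 = 1/80, 1/2 · 3/35 = 3/70; with total 31/560.
By Bayes' rule, P(jar A | data) = (1/80) / (31/560) = 7/31.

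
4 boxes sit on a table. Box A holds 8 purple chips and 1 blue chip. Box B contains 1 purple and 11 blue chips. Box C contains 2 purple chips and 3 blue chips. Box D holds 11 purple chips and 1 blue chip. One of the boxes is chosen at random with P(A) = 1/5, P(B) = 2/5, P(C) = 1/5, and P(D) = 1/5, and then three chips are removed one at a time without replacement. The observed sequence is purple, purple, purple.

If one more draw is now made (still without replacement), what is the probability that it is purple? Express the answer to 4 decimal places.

0.8627

Compute the likelihood of the observed sequence for each case: P(data | box A) = (8/9)(7/8)(6/7) = 2/3; P(data | box B) = (1/12)(0/11) = 0; P(data | box C) = (2/5)(1/4)(0/3) = 0; P(data | box D) = (11/12)(10/11)(9/10) = 3/4.
Weighting by the prior gives 1/5 · 2/3 = 2/15, 2/5 · 0 = 0, 1/5 · 0 = 0, 1/5 · 3/4 = 3/20; with total 17/60.
The posterior is then P(box A | data) = 8/17, P(box B | data) = 0, P(box C | data) = 0, P(box D | data) = 9/17.
The predictive probability is P(purple next | data) = (5/6)(8/17) + (8/9)(9/17) = 44/51.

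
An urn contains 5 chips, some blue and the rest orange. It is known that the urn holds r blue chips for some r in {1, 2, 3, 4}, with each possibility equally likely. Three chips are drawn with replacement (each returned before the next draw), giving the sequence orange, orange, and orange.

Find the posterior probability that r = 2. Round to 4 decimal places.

Under each hypothesis, the probability of the observed sequence is: P(data | r = 1) = (4/5)(4/5)(4/5) = 64/125; P(data | r = 2) = (3/5)(3/5)(3/5) = 27/125; P(data | r = 3) = (2/5)(2/5)(2/5) = 8/125; P(data | r = 4) = (1/5)(1/5)(1/5) = 1/125.
The prior-weighted likelihoods are 1/4 · 64/125 = 16/125, 1/4 · 27/125 = 27/500, 1/4 · 8/125 = 2/125, 1/4 · 1/125 = 1/500; these sum to 1/5.
Therefore the posterior P(r = 2 | data) = (27/500) / (1/5) = 27/100.

0.2700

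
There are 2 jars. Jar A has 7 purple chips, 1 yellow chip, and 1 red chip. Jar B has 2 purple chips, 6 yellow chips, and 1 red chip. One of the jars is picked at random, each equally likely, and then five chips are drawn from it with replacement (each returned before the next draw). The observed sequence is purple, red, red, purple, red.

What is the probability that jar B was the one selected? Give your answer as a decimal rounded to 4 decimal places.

Under each hypothesis, the probability of the observed sequence is: P(data | jar A) = (7/9)(1/9)(1/9)(7/9)(1/9) = 0.00082982; P(data | jar B) = (2/9)(1/9)(1/9)(2/9)(1/9) = 6.774e-05.
Multiplying each by its prior: 1/2 · 0.00082982 = 0.00041491, 1/2 · 6.774e-05 = 3.387e-05; with total 0.00044878.
So P(jar B | data) = (3.387e-05) / (0.00044878) = 0.075472.

0.0755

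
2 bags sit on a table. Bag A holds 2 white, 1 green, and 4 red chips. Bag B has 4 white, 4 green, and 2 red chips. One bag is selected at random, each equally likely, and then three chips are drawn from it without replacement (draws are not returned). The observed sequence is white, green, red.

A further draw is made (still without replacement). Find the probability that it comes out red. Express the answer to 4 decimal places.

0.4231

Compute the likelihood of the observed sequence for each case: P(data | bag A) = (2/7)(1/6)(4/5) = 4/105; P(data | bag B) = (4/10)(4/9)(2/8) = 2/45.
Multiplying each by its prior: 1/2 · 4/105 = 2/105, 1/2 · 2/45 = 1/45; with total 13/315.
Normalising, the posterior is P(bag A | data) = 6/13, P(bag B | data) = 7/13.
Averaging over the posterior, P(red next | data) = (3/4)(6/13) + (1/7)(7/13) = 11/26.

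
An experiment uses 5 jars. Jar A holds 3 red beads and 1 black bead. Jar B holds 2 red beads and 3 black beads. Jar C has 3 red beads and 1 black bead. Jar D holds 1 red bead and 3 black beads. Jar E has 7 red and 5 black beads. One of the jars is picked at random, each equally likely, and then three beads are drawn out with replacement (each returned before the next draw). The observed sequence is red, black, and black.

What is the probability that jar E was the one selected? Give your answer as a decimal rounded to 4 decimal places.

Under each hypothesis, the probability of the observed sequence is: P(data | jar A) = (3/4)(1/4)(1/4) = 0.046875; P(data | jar B) = (2/5)(3/5)(3/5) = 0.144; P(data | jar C) = (3/4)(1/4)(1/4) = 0.046875; P(data | jar D) = (1/4)(3/4)(3/4) = 0.14062; P(data | jar E) = (7/12)(5/12)(5/12) = 0.10127.
Multiplying each by its prior: 1/5 · 0.046875 = 0.009375, 1/5 · 0.144 = 0.0288, 1/5 · 0.046875 = 0.009375, 1/5 · 0.14062 = 0.028125, 1/5 · 0.10127 = 0.020255; with total 0.09593.
Therefore the posterior P(jar E | data) = (0.020255) / (0.09593) = 0.21114.

0.2111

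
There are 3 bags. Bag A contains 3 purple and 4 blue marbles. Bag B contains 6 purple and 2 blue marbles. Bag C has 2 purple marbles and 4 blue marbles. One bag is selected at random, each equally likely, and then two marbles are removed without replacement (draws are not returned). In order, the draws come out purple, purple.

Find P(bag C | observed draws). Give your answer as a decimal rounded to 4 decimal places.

0.0895

Under each hypothesis, the probability of the observed sequence is: P(data | bag A) = (3/7)(2/6) = 0.14286; P(data | bag B) = (6/8)(5/7) = 0.53571; P(data | bag C) = (2/6)(1/5) = 0.066667.
Weighting by the prior gives 1/3 · 0.14286 = 0.047619, 1/3 · 0.53571 = 0.17857, 1/3 · 0.066667 = 0.022222; with total 0.24841.
Therefore the posterior P(bag C | data) = (0.022222) / (0.24841) = 0.089457.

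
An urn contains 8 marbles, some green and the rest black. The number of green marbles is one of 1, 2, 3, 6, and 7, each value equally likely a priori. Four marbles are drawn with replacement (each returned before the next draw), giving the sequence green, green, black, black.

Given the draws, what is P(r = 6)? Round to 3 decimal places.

0.236

Under each hypothesis, the probability of the observed sequence is: P(data | r = 1) = (1/8)(1/8)(7/8)(7/8) = 0.011963; P(data | r = 2) = (2/8)(2/8)(6/8)(6/8) = 0.035156; P(data | r = 3) = (3/8)(3/8)(5/8)(5/8) = 0.054932; P(data | r = 6) = (6/8)(6/8)(2/8)(2/8) = 0.035156; P(data | r = 7) = (7/8)(7/8)(1/8)(1/8) = 0.011963.
The prior-weighted likelihoods are 1/5 · 0.011963 = 0.0023926, 1/5 · 0.035156 = 0.0070313, 1/5 · 0.054932 = 0.010986, 1/5 · 0.035156 = 0.0070313, 1/5 · 0.011963 = 0.0023926; these sum to 0.029834.
Therefore the posterior P(r = 6 | data) = (0.0070313) / (0.029834) = 0.23568.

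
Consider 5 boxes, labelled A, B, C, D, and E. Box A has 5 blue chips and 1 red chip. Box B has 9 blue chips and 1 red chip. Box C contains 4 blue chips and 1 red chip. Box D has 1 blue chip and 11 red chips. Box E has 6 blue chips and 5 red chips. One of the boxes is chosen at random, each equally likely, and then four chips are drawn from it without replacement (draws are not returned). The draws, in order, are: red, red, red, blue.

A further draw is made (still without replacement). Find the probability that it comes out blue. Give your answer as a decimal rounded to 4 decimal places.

0.2521

For each hypothesis, P(data | H) works out to: P(data | box A) = (1/6)(0/5) = 0; P(data | box B) = (1/10)(0/9) = 0; P(data | box C) = (1/5)(0/4) = 0; P(data | box D) = (11/12)(10/11)(9/10)(1/9) = 1/12; P(data | box E) = (5/11)(4/10)(3/9)(6/8) = 1/22.
Weighting by the prior gives 1/5 · 0 = 0, 1/5 · 0 = 0, 1/5 · 0 = 0, 1/5 · 1/12 = 1/60, 1/5 · 1/22 = 1/110; summing to 17/660.
The posterior is then P(box A | data) = 0, P(box B | data) = 0, P(box C | data) = 0, P(box D | data) = 11/17, P(box E | data) = 6/17.
So P(blue next | data) = Σ P(blue next | H) P(H | data) = (0)(11/17) + (5/7)(6/17) = 30/119.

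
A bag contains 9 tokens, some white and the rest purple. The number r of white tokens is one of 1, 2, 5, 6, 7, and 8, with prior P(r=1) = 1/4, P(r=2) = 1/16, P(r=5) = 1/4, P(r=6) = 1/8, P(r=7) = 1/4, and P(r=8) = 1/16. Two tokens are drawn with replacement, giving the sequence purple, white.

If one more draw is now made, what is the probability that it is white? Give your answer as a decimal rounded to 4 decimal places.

Compute the likelihood of the observed sequence for each case: P(data | r = 1) = (8/9)(1/9) = 8/81; P(data | r = 2) = (7/9)(2/9) = 14/81; P(data | r = 5) = (4/9)(5/9) = 20/81; P(data | r = 6) = (3/9)(6/9) = 2/9; P(data | r = 7) = (2/9)(7/9) = 14/81; P(data | r = 8) = (1/9)(8/9) = 8/81.
Weighting by the prior gives 1/4 · 8/81 = 2/81, 1/16 · 14/81 = 7/648, 1/4 · 20/81 = 5/81, 1/8 · 2/9 = 1/36, 1/4 · 14/81 = 7/162, 1/16 · 8/81 = 1/162; with total 113/648.
The posterior is then P(r = 1 | data) = 0.14159, P(r = 2 | data) = 0.061947, P(r = 5 | data) = 0.35398, P(r = 6 | data) = 0.15929, P(r = 7 | data) = 0.24779, P(r = 8 | data) = 0.035398.
So P(white next | data) = Σ P(white next | H) P(H | data) = (1/9)(0.14159) + (2/9)(0.061947) + (5/9)(0.35398) + (2/3)(0.15929) + (7/9)(0.24779) + (8/9)(0.035398) = 0.55654.

0.5565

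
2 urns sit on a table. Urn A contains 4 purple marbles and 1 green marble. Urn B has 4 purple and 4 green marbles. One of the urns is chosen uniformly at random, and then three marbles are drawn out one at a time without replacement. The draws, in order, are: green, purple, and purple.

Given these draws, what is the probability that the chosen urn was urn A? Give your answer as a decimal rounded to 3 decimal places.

0.583

Compute the likelihood of the observed sequence for each case: P(data | urn A) = (1/5)(4/4)(3/3) = 1/5; P(data | urn B) = (4/8)(4/7)(3/6) = 1/7.
The prior-weighted likelihoods are 1/2 · 1/5 = 1/10, 1/2 · 1/7 = 1/14; with total 6/35.
Therefore the posterior P(urn A | data) = (1/10) / (6/35) = 7/12.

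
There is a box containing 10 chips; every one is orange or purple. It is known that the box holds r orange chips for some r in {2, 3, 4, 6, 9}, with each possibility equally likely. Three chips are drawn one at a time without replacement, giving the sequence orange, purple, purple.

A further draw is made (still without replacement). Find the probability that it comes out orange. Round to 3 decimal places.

0.360

Compute the likelihood of the observed sequence for each case: P(data | r = 2) = (2/10)(8/9)(7/8) = 7/45; P(data | r = 3) = (3/10)(7/9)(6/8) = 7/40; P(data | r = 4) = (4/10)(6/9)(5/8) = 1/6; P(data | r = 6) = (6/10)(4/9)(3/8) = 1/10; P(data | r = 9) = (9/10)(1/9)(0/8) = 0.
Weighting by the prior gives 1/5 · 7/45 = 7/225, 1/5 · 7/40 = 7/200, 1/5 · 1/6 = 1/30, 1/5 · 1/10 = 1/50, 1/5 · 0 = 0; these sum to 43/360.
The posterior is then P(r = 2 | data) = 0.26047, P(r = 3 | data) = 0.29302, P(r = 4 | data) = 0.27907, P(r = 6 | data) = 0.16744, P(r = 9 | data) = 0.
Averaging over the posterior, P(orange next | data) = (1/7)(0.26047) + (2/7)(0.29302) + (3/7)(0.27907) + (5/7)(0.16744) = 0.36013.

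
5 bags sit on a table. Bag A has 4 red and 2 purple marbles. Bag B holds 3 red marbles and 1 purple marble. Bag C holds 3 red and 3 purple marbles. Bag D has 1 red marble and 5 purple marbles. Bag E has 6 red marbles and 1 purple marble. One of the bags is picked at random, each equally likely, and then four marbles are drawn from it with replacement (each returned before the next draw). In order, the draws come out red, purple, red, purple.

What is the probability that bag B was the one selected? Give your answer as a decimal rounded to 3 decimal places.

Compute the likelihood of the observed sequence for each case: P(data | bag A) = (4/6)(2/6)(4/6)(2/6) = 0.049383; P(data | bag B) = (3/4)(1/4)(3/4)(1/4) = 0.035156; P(data | bag C) = (3/6)(3/6)(3/6)(3/6) = 0.0625; P(data | bag D) = (1/6)(5/6)(1/6)(5/6) = 0.01929; P(data | bag E) = (6/7)(1/7)(6/7)(1/7) = 0.014994.
The prior-weighted likelihoods are 1/5 · 0.049383 = 0.0098765, 1/5 · 0.035156 = 0.0070313, 1/5 · 0.0625 = 0.0125, 1/5 · 0.01929 = 0.003858, 1/5 · 0.014994 = 0.0029988; summing to 0.036265.
Therefore the posterior P(bag B | data) = (0.0070313) / (0.036265) = 0.19389.

0.194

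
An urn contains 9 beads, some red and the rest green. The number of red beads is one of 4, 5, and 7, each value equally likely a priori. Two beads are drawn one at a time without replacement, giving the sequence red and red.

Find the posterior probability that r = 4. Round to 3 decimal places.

0.162

For each hypothesis, P(data | H) works out to: P(data | r = 4) = (4/9)(3/8) = 1/6; P(data | r = 5) = (5/9)(4/8) = 5/18; P(data | r = 7) = (7/9)(6/8) = 7/12.
The prior-weighted likelihoods are 1/3 · 1/6 = 1/18, 1/3 · 5/18 = 5/54, 1/3 · 7/12 = 7/36; these sum to 37/108.
By Bayes' rule, P(r = 4 | data) = (1/18) / (37/108) = 6/37.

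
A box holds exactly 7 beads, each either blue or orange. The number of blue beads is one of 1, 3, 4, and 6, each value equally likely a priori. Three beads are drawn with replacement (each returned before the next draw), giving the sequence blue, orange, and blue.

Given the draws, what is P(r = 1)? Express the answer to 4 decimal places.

0.0476

The likelihood of the observed sequence under each hypothesis: P(data | r = 1) = (1/7)(6/7)(1/7) = 6/343; P(data | r = 3) = (3/7)(4/7)(3/7) = 36/343; P(data | r = 4) = (4/7)(3/7)(4/7) = 48/343; P(data | r = 6) = (6/7)(1/7)(6/7) = 36/343.
The prior-weighted likelihoods are 1/4 · 6/343 = 3/686, 1/4 · 36/343 = 9/343, 1/4 · 48/343 = 12/343, 1/4 · 36/343 = 9/343; these sum to 9/98.
So P(r = 1 | data) = (3/686) / (9/98) = 1/21.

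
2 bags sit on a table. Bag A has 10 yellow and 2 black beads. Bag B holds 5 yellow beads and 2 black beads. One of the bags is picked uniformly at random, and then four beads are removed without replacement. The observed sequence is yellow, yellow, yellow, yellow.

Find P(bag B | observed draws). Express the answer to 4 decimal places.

For each hypothesis, P(data | H) works out to: P(data | bag A) = (10/12)(9/11)(8/10)(7/9) = 14/33; P(data | bag B) = (5/7)(4/6)(3/5)(2/4) = 1/7.
The prior-weighted likelihoods are 1/2 · 14/33 = 7/33, 1/2 · 1/7 = 1/14; these sum to 131/462.
So P(bag B | data) = (1/14) / (131/462) = 33/131.

0.2519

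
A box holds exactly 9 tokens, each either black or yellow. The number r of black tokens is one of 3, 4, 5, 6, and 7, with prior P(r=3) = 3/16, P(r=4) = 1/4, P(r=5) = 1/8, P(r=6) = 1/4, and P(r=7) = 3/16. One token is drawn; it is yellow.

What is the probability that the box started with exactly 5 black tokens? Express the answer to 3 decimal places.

0.125

For each hypothesis, P(data | H) works out to: P(data | r = 3) = (6/9) = 2/3; P(data | r = 4) = (5/9) = 5/9; P(data | r = 5) = (4/9) = 4/9; P(data | r = 6) = (3/9) = 1/3; P(data | r = 7) = (2/9) = 2/9.
Multiplying each by its prior: 3/16 · 2/3 = 1/8, 1/4 · 5/9 = 5/36, 1/8 · 4/9 = 1/18, 1/4 · 1/3 = 1/12, 3/16 · 2/9 = 1/24; these sum to 4/9.
By Bayes' rule, P(r = 5 | data) = (1/18) / (4/9) = 1/8.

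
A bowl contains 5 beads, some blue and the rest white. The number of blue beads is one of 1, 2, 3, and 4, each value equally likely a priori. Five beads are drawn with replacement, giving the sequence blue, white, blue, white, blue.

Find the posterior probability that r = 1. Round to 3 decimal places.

The likelihood of the observed sequence under each hypothesis: P(data | r = 1) = (1/5)(4/5)(1/5)(4/5)(1/5) = 0.00512; P(data | r = 2) = (2/5)(3/5)(2/5)(3/5)(2/5) = 0.02304; P(data | r = 3) = (3/5)(2/5)(3/5)(2/5)(3/5) = 0.03456; P(data | r = 4) = (4/5)(1/5)(4/5)(1/5)(4/5) = 0.02048.
Multiplying each by its prior: 1/4 · 0.00512 = 0.00128, 1/4 · 0.02304 = 0.00576, 1/4 · 0.03456 = 0.00864, 1/4 · 0.02048 = 0.00512; with total 0.0208.
Hence P(r = 1 | data) = (0.00128) / (0.0208) = 0.061538.

0.062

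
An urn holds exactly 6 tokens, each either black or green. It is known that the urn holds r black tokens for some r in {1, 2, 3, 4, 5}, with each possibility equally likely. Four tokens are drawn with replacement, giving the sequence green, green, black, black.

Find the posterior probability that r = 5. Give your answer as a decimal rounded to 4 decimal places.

0.0965

Compute the likelihood of the observed sequence for each case: P(data | r = 1) = (5/6)(5/6)(1/6)(1/6) = 0.01929; P(data | r = 2) = (4/6)(4/6)(2/6)(2/6) = 0.049383; P(data | r = 3) = (3/6)(3/6)(3/6)(3/6) = 0.0625; P(data | r = 4) = (2/6)(2/6)(4/6)(4/6) = 0.049383; P(data | r = 5) = (1/6)(1/6)(5/6)(5/6) = 0.01929.
The prior-weighted likelihoods are 1/5 · 0.01929 = 0.003858, 1/5 · 0.049383 = 0.0098765, 1/5 · 0.0625 = 0.0125, 1/5 · 0.049383 = 0.0098765, 1/5 · 0.01929 = 0.003858; summing to 0.039969.
Hence P(r = 5 | data) = (0.003858) / (0.039969) = 0.096525.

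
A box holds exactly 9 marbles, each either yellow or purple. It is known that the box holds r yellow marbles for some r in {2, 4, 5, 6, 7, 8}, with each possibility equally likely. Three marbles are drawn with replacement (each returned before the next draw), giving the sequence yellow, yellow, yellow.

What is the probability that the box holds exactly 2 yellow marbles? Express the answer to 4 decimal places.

For each hypothesis, P(data | H) works out to: P(data | r = 2) = (2/9)(2/9)(2/9) = 0.010974; P(data | r = 4) = (4/9)(4/9)(4/9) = 0.087791; P(data | r = 5) = (5/9)(5/9)(5/9) = 0.17147; P(data | r = 6) = (6/9)(6/9)(6/9) = 0.2963; P(data | r = 7) = (7/9)(7/9)(7/9) = 0.47051; P(data | r = 8) = (8/9)(8/9)(8/9) = 0.70233.
Multiplying each by its prior: 1/6 · 0.010974 = 0.001829, 1/6 · 0.087791 = 0.014632, 1/6 · 0.17147 = 0.028578, 1/6 · 0.2963 = 0.049383, 1/6 · 0.47051 = 0.078418, 1/6 · 0.70233 = 0.11706; summing to 0.28989.
Hence P(r = 2 | data) = (0.001829) / (0.28989) = 0.0063091.

0.0063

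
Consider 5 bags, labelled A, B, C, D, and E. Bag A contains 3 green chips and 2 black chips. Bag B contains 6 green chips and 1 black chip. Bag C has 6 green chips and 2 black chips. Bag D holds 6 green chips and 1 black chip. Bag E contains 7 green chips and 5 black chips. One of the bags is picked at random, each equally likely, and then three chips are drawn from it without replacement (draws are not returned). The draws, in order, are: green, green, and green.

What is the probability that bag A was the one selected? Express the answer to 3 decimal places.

0.057

For each hypothesis, P(data | H) works out to: P(data | bag A) = (3/5)(2/4)(1/3) = 0.1; P(data | bag B) = (6/7)(5/6)(4/5) = 0.57143; P(data | bag C) = (6/8)(5/7)(4/6) = 0.35714; P(data | bag D) = (6/7)(5/6)(4/5) = 0.57143; P(data | bag E) = (7/12)(6/11)(5/10) = 0.15909.
Multiplying each by its prior: 1/5 · 0.1 = 0.02, 1/5 · 0.57143 = 0.11429, 1/5 · 0.35714 = 0.071429, 1/5 · 0.57143 = 0.11429, 1/5 · 0.15909 = 0.031818; these sum to 0.35182.
Therefore the posterior P(bag A | data) = (0.02) / (0.35182) = 0.056848.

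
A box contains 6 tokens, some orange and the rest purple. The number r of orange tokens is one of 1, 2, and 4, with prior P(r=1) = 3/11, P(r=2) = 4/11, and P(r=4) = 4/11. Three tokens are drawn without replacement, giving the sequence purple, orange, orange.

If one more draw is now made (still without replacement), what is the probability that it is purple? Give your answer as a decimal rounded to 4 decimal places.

0.5000

Under each hypothesis, the probability of the observed sequence is: P(data | r = 1) = (5/6)(1/5)(0/4) = 0; P(data | r = 2) = (4/6)(2/5)(1/4) = 1/15; P(data | r = 4) = (2/6)(4/5)(3/4) = 1/5.
Weighting by the prior gives 3/11 · 0 = 0, 4/11 · 1/15 = 4/165, 4/11 · 1/5 = 4/55; these sum to 16/165.
The posterior is then P(r = 1 | data) = 0, P(r = 2 | data) = 1/4, P(r = 4 | data) = 3/4.
Averaging over the posterior, P(purple next | data) = (1)(1/4) + (1/3)(3/4) = 1/2.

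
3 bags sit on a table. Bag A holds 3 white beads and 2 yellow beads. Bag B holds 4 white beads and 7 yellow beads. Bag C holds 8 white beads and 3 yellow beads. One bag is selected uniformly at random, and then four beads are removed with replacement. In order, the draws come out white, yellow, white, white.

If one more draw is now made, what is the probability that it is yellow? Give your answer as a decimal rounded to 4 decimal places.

0.3724

Compute the likelihood of the observed sequence for each case: P(data | bag A) = (3/5)(2/5)(3/5)(3/5) = 0.0864; P(data | bag B) = (4/11)(7/11)(4/11)(4/11) = 0.030599; P(data | bag C) = (8/11)(3/11)(8/11)(8/11) = 0.10491.
The prior-weighted likelihoods are 1/3 · 0.0864 = 0.0288, 1/3 · 0.030599 = 0.0102, 1/3 · 0.10491 = 0.03497; with total 0.07397.
Dividing through by the total gives posterior P(bag A | data) = 0.38935, P(bag B | data) = 0.13789, P(bag C | data) = 0.47276.
The predictive probability is P(yellow next | data) = (2/5)(0.38935) + (7/11)(0.13789) + (3/11)(0.47276) = 0.37242.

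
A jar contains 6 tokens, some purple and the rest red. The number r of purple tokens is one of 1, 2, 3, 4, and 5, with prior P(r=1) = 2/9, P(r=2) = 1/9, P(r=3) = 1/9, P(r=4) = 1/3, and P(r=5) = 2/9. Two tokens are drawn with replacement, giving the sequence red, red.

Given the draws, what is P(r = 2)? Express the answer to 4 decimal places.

The likelihood of the observed sequence under each hypothesis: P(data | r = 1) = (5/6)(5/6) = 25/36; P(data | r = 2) = (4/6)(4/6) = 4/9; P(data | r = 3) = (3/6)(3/6) = 1/4; P(data | r = 4) = (2/6)(2/6) = 1/9; P(data | r = 5) = (1/6)(1/6) = 1/36.
Multiplying each by its prior: 2/9 · 25/36 = 25/162, 1/9 · 4/9 = 4/81, 1/9 · 1/4 = 1/36, 1/3 · 1/9 = 1/27, 2/9 · 1/36 = 1/162; these sum to 89/324.
By Bayes' rule, P(r = 2 | data) = (4/81) / (89/324) = 16/89.

0.1798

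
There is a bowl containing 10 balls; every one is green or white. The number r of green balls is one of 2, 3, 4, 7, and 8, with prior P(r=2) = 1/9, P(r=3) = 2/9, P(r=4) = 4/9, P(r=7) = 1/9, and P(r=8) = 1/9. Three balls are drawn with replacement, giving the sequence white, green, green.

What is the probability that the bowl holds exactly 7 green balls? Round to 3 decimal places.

0.180

Under each hypothesis, the probability of the observed sequence is: P(data | r = 2) = (8/10)(2/10)(2/10) = 0.032; P(data | r = 3) = (7/10)(3/10)(3/10) = 0.063; P(data | r = 4) = (6/10)(4/10)(4/10) = 0.096; P(data | r = 7) = (3/10)(7/10)(7/10) = 0.147; P(data | r = 8) = (2/10)(8/10)(8/10) = 0.128.
The prior-weighted likelihoods are 1/9 · 0.032 = 0.0035556, 2/9 · 0.063 = 0.014, 4/9 · 0.096 = 0.042667, 1/9 · 0.147 = 0.016333, 1/9 · 0.128 = 0.014222; these sum to 0.090778.
Hence P(r = 7 | data) = (0.016333) / (0.090778) = 0.17993.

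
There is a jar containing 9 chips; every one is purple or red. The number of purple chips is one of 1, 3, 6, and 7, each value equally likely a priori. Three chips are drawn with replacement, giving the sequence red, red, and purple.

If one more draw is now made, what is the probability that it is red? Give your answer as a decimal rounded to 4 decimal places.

For each hypothesis, P(data | H) works out to: P(data | r = 1) = (8/9)(8/9)(1/9) = 0.087791; P(data | r = 3) = (6/9)(6/9)(3/9) = 0.14815; P(data | r = 6) = (3/9)(3/9)(6/9) = 0.074074; P(data | r = 7) = (2/9)(2/9)(7/9) = 0.038409.
Multiplying each by its prior: 1/4 · 0.087791 = 0.021948, 1/4 · 0.14815 = 0.037037, 1/4 · 0.074074 = 0.018519, 1/4 · 0.038409 = 0.0096022; summing to 0.087106.
Normalising, the posterior is P(r = 1 | data) = 0.25197, P(r = 3 | data) = 0.4252, P(r = 6 | data) = 0.2126, P(r = 7 | data) = 0.11024.
So P(red next | data) = Σ P(red next | H) P(H | data) = (8/9)(0.25197) + (2/3)(0.4252) + (1/3)(0.2126) + (2/9)(0.11024) = 0.6028.

0.6028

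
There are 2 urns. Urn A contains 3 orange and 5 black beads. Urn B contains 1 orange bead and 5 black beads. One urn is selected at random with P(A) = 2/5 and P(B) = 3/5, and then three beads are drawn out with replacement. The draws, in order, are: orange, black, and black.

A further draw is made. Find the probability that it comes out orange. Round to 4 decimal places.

0.2620

Under each hypothesis, the probability of the observed sequence is: P(data | urn A) = (3/8)(5/8)(5/8) = 0.14648; P(data | urn B) = (1/6)(5/6)(5/6) = 0.11574.
The prior-weighted likelihoods are 2/5 · 0.14648 = 0.058594, 3/5 · 0.11574 = 0.069444; these sum to 0.12804.
The posterior is then P(urn A | data) = 0.45763, P(urn B | data) = 0.54237.
The predictive probability is P(orange next | data) = (3/8)(0.45763) + (1/6)(0.54237) = 0.26201.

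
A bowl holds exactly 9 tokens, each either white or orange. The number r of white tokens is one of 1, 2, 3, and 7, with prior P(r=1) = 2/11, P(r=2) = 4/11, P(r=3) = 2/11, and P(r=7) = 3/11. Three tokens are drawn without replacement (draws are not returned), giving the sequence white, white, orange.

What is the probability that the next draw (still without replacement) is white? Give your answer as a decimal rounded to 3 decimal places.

Compute the likelihood of the observed sequence for each case: P(data | r = 1) = (1/9)(0/8) = 0; P(data | r = 2) = (2/9)(1/8)(7/7) = 0.027778; P(data | r = 3) = (3/9)(2/8)(6/7) = 0.071429; P(data | r = 7) = (7/9)(6/8)(2/7) = 0.16667.
Weighting by the prior gives 2/11 · 0 = 0, 4/11 · 0.027778 = 0.010101, 2/11 · 0.071429 = 0.012987, 3/11 · 0.16667 = 0.045455; with total 0.068543.
Dividing through by the total gives posterior P(r = 1 | data) = 0, P(r = 2 | data) = 0.14737, P(r = 3 | data) = 0.18947, P(r = 7 | data) = 0.66316.
The predictive probability is P(white next | data) = (0)(0.14737) + (1/6)(0.18947) + (5/6)(0.66316) = 0.58421.

0.584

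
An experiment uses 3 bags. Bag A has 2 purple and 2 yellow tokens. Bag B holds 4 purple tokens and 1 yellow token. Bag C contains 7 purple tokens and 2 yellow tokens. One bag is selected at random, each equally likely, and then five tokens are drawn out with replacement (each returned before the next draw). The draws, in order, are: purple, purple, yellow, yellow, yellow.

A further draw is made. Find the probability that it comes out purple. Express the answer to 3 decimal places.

0.579

For each hypothesis, P(data | H) works out to: P(data | bag A) = (2/4)(2/4)(2/4)(2/4)(2/4) = 0.03125; P(data | bag B) = (4/5)(4/5)(1/5)(1/5)(1/5) = 0.00512; P(data | bag C) = (7/9)(7/9)(2/9)(2/9)(2/9) = 0.0066386.
Multiplying each by its prior: 1/3 · 0.03125 = 0.010417, 1/3 · 0.00512 = 0.0017067, 1/3 · 0.0066386 = 0.0022129; these sum to 0.014336.
Dividing through by the total gives posterior P(bag A | data) = 0.7266, P(bag B | data) = 0.11905, P(bag C | data) = 0.15435.
So P(purple next | data) = Σ P(purple next | H) P(H | data) = (1/2)(0.7266) + (4/5)(0.11905) + (7/9)(0.15435) = 0.57859.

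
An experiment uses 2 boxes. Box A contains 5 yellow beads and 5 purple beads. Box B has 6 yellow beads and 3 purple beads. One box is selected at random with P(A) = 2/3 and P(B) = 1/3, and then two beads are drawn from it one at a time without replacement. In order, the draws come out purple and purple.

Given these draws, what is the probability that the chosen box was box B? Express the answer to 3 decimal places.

Under each hypothesis, the probability of the observed sequence is: P(data | box A) = (5/10)(4/9) = 2/9; P(data | box B) = (3/9)(2/8) = 1/12.
Weighting by the prior gives 2/3 · 2/9 = 4/27, 1/3 · 1/12 = 1/36; summing to 19/108.
By Bayes' rule, P(box B | data) = (1/36) / (19/108) = 3/19.

0.158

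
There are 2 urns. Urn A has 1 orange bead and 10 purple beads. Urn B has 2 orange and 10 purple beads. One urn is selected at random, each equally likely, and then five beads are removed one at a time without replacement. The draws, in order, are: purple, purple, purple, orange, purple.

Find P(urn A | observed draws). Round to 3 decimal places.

0.462

The likelihood of the observed sequence under each hypothesis: P(data | urn A) = (10/11)(9/10)(8/9)(1/8)(7/7) = 1/11; P(data | urn B) = (10/12)(9/11)(8/10)(2/9)(7/8) = 7/66.
Multiplying each by its prior: 1/2 · 1/11 = 1/22, 1/2 · 7/66 = 7/132; these sum to 13/132.
By Bayes' rule, P(urn A | data) = (1/22) / (13/132) = 6/13.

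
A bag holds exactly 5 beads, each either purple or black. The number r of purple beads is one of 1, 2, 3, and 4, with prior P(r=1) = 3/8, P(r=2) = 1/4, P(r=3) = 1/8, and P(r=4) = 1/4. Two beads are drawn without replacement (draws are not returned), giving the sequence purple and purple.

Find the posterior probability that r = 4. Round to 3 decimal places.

0.706

Compute the likelihood of the observed sequence for each case: P(data | r = 1) = (1/5)(0/4) = 0; P(data | r = 2) = (2/5)(1/4) = 1/10; P(data | r = 3) = (3/5)(2/4) = 3/10; P(data | r = 4) = (4/5)(3/4) = 3/5.
The prior-weighted likelihoods are 3/8 · 0 = 0, 1/4 · 1/10 = 1/40, 1/8 · 3/10 = 3/80, 1/4 · 3/5 = 3/20; these sum to 17/80.
Hence P(r = 4 | data) = (3/20) / (17/80) = 12/17.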